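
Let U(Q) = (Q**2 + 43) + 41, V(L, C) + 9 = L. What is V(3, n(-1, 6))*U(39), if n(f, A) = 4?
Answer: -9630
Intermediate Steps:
V(L, C) = -9 + L
U(Q) = 84 + Q**2 (U(Q) = (43 + Q**2) + 41 = 84 + Q**2)
V(3, n(-1, 6))*U(39) = (-9 + 3)*(84 + 39**2) = -6*(84 + 1521) = -6*1605 = -9630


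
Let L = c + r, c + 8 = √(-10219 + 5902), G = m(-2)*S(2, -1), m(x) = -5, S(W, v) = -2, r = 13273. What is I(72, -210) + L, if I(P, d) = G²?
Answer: 13365 + I*√4317 ≈ 13365.0 + 65.704*I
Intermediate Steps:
G = 10 (G = -5*(-2) = 10)
I(P, d) = 100 (I(P, d) = 10² = 100)
c = -8 + I*√4317 (c = -8 + √(-10219 + 5902) = -8 + √(-4317) = -8 + I*√4317 ≈ -8.0 + 65.704*I)
L = 13265 + I*√4317 (L = (-8 + I*√4317) + 13273 = 13265 + I*√4317 ≈ 13265.0 + 65.704*I)
I(72, -210) + L = 100 + (13265 + I*√4317) = 13365 + I*√4317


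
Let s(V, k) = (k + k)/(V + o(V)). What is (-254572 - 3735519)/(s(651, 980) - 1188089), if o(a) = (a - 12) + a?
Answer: 1106395233/329439827 ≈ 3.3584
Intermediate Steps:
o(a) = -12 + 2*a (o(a) = (-12 + a) + a = -12 + 2*a)
s(V, k) = 2*k/(-12 + 3*V) (s(V, k) = (k + k)/(V + (-12 + 2*V)) = (2*k)/(-12 + 3*V) = 2*k/(-12 + 3*V))
(-254572 - 3735519)/(s(651, 980) - 1188089) = (-254572 - 3735519)/((2/3)*980/(-4 + 651) - 1188089) = -3990091/((2/3)*980/647 - 1188089) = -3990091/((2/3)*980*(1/647) - 1188089) = -3990091/(1960/1941 - 1188089) = -3990091/(-2306078789/1941) = -3990091*(-1941/2306078789) = 1106395233/329439827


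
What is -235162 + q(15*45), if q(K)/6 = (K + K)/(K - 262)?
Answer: -97113806/413 ≈ -2.3514e+5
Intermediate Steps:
q(K) = 12*K/(-262 + K) (q(K) = 6*((K + K)/(K - 262)) = 6*((2*K)/(-262 + K)) = 6*(2*K/(-262 + K)) = 12*K/(-262 + K))
-235162 + q(15*45) = -235162 + 12*(15*45)/(-262 + 15*45) = -235162 + 12*675/(-262 + 675) = -235162 + 12*675/413 = -235162 + 12*675*(1/413) = -235162 + 8100/413 = -97113806/413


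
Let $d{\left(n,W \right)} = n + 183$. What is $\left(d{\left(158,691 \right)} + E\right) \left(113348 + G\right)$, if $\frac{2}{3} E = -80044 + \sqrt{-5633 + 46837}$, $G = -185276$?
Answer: $8611579800 - 215784 \sqrt{10301} \approx 8.5897 \cdot 10^{9}$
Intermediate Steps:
$d{\left(n,W \right)} = 183 + n$
$E = -120066 + 3 \sqrt{10301}$ ($E = \frac{3 \left(-80044 + \sqrt{-5633 + 46837}\right)}{2} = \frac{3 \left(-80044 + \sqrt{41204}\right)}{2} = \frac{3 \left(-80044 + 2 \sqrt{10301}\right)}{2} = -120066 + 3 \sqrt{10301} \approx -1.1976 \cdot 10^{5}$)
$\left(d{\left(158,691 \right)} + E\right) \left(113348 + G\right) = \left(\left(183 + 158\right) - \left(120066 - 3 \sqrt{10301}\right)\right) \left(113348 - 185276\right) = \left(341 - \left(120066 - 3 \sqrt{10301}\right)\right) \left(-71928\right) = \left(-119725 + 3 \sqrt{10301}\right) \left(-71928\right) = 8611579800 - 215784 \sqrt{10301}$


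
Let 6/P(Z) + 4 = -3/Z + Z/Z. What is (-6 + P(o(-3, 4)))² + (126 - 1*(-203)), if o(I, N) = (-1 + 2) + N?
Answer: 3490/9 ≈ 387.78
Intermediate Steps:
o(I, N) = 1 + N
P(Z) = 6/(-3 - 3/Z) (P(Z) = 6/(-4 + (-3/Z + Z/Z)) = 6/(-4 + (-3/Z + 1)) = 6/(-4 + (1 - 3/Z)) = 6/(-3 - 3/Z))
(-6 + P(o(-3, 4)))² + (126 - 1*(-203)) = (-6 - 2*(1 + 4)/(1 + (1 + 4)))² + (126 - 1*(-203)) = (-6 - 2*5/(1 + 5))² + (126 + 203) = (-6 - 2*5/6)² + 329 = (-6 - 2*5*⅙)² + 329 = (-6 - 5/3)² + 329 = (-23/3)² + 329 = 529/9 + 329 = 3490/9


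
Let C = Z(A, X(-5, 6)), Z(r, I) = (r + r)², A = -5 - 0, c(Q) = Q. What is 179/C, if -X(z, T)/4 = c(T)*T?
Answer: 179/100 ≈ 1.7900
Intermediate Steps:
X(z, T) = -4*T² (X(z, T) = -4*T*T = -4*T²)
A = -5 (A = -5 - 1*0 = -5 + 0 = -5)
Z(r, I) = 4*r² (Z(r, I) = (2*r)² = 4*r²)
C = 100 (C = 4*(-5)² = 4*25 = 100)
179/C = 179/100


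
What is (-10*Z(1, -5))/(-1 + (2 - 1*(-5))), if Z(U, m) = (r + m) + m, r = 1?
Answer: 15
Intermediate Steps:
Z(U, m) = 1 + 2*m (Z(U, m) = (1 + m) + m = 1 + 2*m)
(-10*Z(1, -5))/(-1 + (2 - 1*(-5))) = (-10*(1 + 2*(-5)))/(-1 + (2 - 1*(-5))) = (-10*(1 - 10))/(-1 + (2 + 5)) = (-10*(-9))/(-1 + 7) = 90/6 = 90*(⅙) = 15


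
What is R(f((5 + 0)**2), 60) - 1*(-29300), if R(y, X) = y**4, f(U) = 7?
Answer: 31701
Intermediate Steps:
R(f((5 + 0)**2), 60) - 1*(-29300) = 7**4 - 1*(-29300) = 2401 + 29300 = 31701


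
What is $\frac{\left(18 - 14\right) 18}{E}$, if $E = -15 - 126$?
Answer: $- \frac{24}{47} \approx -0.51064$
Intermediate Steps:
$E = -141$ ($E = -15 - 126 = -141$)
$\frac{\left(18 - 14\right) 18}{E} = \frac{\left(18 - 14\right) 18}{-141} = 4 \cdot 18 \left(- \frac{1}{141}\right) = 72 \left(- \frac{1}{141}\right) = - \frac{24}{47}$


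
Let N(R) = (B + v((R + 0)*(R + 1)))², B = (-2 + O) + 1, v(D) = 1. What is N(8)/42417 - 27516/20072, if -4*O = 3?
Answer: -259363307/189198672 ≈ -1.3709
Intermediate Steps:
O = -¾ (O = -¼*3 = -¾ ≈ -0.75000)
B = -7/4 (B = (-2 - ¾) + 1 = -11/4 + 1 = -7/4 ≈ -1.7500)
N(R) = 9/16 (N(R) = (-7/4 + 1)² = (-¾)² = 9/16)
N(8)/42417 - 27516/20072 = (9/16)/42417 - 27516/20072 = (9/16)*(1/42417) - 27516*1/20072 = 1/75408 - 6879/5018 = -259363307/189198672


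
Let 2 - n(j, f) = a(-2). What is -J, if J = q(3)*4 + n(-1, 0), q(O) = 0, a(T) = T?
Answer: -4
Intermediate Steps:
n(j, f) = 4 (n(j, f) = 2 - 1*(-2) = 2 + 2 = 4)
J = 4 (J = 0*4 + 4 = 0 + 4 = 4)
-J = -1*4 = -4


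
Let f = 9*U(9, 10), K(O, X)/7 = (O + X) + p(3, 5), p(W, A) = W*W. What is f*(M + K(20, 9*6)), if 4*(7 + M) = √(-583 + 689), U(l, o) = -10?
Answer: -51660 - 45*√106/2 ≈ -51892.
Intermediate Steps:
p(W, A) = W²
K(O, X) = 63 + 7*O + 7*X (K(O, X) = 7*((O + X) + 3²) = 7*((O + X) + 9) = 7*(9 + O + X) = 63 + 7*O + 7*X)
f = -90 (f = 9*(-10) = -90)
M = -7 + √106/4 (M = -7 + √(-583 + 689)/4 = -7 + √106/4 ≈ -4.4261)
f*(M + K(20, 9*6)) = -90*((-7 + √106/4) + (63 + 7*20 + 7*(9*6))) = -90*((-7 + √106/4) + (63 + 140 + 7*54)) = -90*((-7 + √106/4) + (63 + 140 + 378)) = -90*((-7 + √106/4) + 581) = -90*(574 + √106/4) = -51660 - 45*√106/2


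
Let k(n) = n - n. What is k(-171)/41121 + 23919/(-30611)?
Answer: -3417/4373 ≈ -0.78139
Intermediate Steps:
k(n) = 0
k(-171)/41121 + 23919/(-30611) = 0/41121 + 23919/(-30611) = 0*(1/41121) + 23919*(-1/30611) = 0 - 3417/4373 = -3417/4373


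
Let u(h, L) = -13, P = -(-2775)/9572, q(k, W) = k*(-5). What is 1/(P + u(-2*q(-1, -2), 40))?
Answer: -9572/121661 ≈ -0.078678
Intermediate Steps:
q(k, W) = -5*k
P = 2775/9572 (P = -(-2775)/9572 = -1*(-2775/9572) = 2775/9572 ≈ 0.28991)
1/(P + u(-2*q(-1, -2), 40)) = 1/(2775/9572 - 13) = 1/(-121661/9572) = -9572/121661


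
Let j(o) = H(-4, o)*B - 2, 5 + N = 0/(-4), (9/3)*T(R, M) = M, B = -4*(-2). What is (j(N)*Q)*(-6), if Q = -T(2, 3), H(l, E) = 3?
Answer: 132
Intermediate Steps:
B = 8
T(R, M) = M/3
N = -5 (N = -5 + 0/(-4) = -5 + 0*(-1/4) = -5 + 0 = -5)
Q = -1 (Q = -3/3 = -1*1 = -1)
j(o) = 22 (j(o) = 3*8 - 2 = 24 - 2 = 22)
(j(N)*Q)*(-6) = (22*(-1))*(-6) = -22*(-6) = 132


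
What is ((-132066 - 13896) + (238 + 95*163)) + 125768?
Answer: -4471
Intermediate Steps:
((-132066 - 13896) + (238 + 95*163)) + 125768 = (-145962 + (238 + 15485)) + 125768 = (-145962 + 15723) + 125768 = -130239 + 125768 = -4471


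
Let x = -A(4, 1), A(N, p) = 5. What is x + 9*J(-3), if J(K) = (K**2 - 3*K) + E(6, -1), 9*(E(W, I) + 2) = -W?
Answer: 133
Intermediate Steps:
E(W, I) = -2 - W/9 (E(W, I) = -2 + (-W)/9 = -2 - W/9)
J(K) = -8/3 + K**2 - 3*K (J(K) = (K**2 - 3*K) + (-2 - 1/9*6) = (K**2 - 3*K) + (-2 - 2/3) = (K**2 - 3*K) - 8/3 = -8/3 + K**2 - 3*K)
x = -5 (x = -1*5 = -5)
x + 9*J(-3) = -5 + 9*(-8/3 + (-3)**2 - 3*(-3)) = -5 + 9*(-8/3 + 9 + 9) = -5 + 9*(46/3) = -5 + 138 = 133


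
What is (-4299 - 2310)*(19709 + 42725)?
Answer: -412626306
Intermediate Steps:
(-4299 - 2310)*(19709 + 42725) = -6609*62434 = -412626306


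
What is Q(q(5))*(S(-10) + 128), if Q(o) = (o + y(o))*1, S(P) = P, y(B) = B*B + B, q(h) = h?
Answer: 4130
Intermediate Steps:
y(B) = B + B² (y(B) = B² + B = B + B²)
Q(o) = o + o*(1 + o) (Q(o) = (o + o*(1 + o))*1 = o + o*(1 + o))
Q(q(5))*(S(-10) + 128) = (5*(2 + 5))*(-10 + 128) = (5*7)*118 = 35*118 = 4130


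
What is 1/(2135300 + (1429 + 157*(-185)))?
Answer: 1/2107684 ≈ 4.7445e-7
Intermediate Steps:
1/(2135300 + (1429 + 157*(-185))) = 1/(2135300 + (1429 - 29045)) = 1/(2135300 - 27616) = 1/2107684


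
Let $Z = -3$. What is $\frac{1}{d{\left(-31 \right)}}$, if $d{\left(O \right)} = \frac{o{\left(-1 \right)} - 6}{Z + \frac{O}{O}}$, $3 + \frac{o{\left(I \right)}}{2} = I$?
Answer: $\frac{1}{7} \approx 0.14286$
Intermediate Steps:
$o{\left(I \right)} = -6 + 2 I$
$d{\left(O \right)} = 7$ ($d{\left(O \right)} = \frac{\left(-6 + 2 \left(-1\right)\right) - 6}{-3 + \frac{O}{O}} = \frac{\left(-6 - 2\right) - 6}{-3 + 1} = \frac{-8 - 6}{-2} = \left(-14\right) \left(- \frac{1}{2}\right) = 7$)
$\frac{1}{d{\left(-31 \right)}} = \frac{1}{7}$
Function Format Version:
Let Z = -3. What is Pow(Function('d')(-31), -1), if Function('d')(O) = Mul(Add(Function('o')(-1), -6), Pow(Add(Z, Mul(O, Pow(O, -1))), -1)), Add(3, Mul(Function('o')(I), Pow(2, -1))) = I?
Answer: Rational(1, 7) ≈ 0.14286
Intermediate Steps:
Function('o')(I) = Add(-6, Mul(2, I))
Function('d')(O) = 7 (Function('d')(O) = Mul(Add(Add(-6, Mul(2, -1)), -6), Pow(Add(-3, Mul(O, Pow(O, -1))), -1)) = Mul(Add(Add(-6, -2), -6), Pow(Add(-3, 1), -1)) = Mul(Add(-8, -6), Pow(-2, -1)) = Mul(-14, Rational(-1, 2)) = 7)
Pow(Function('d')(-31), -1) = Pow(7, -1) = Rational(1, 7)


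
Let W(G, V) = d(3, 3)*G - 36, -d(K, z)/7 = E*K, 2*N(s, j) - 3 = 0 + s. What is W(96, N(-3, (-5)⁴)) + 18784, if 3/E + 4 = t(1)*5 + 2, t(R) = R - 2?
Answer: 19612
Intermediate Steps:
t(R) = -2 + R
N(s, j) = 3/2 + s/2 (N(s, j) = 3/2 + (0 + s)/2 = 3/2 + s/2)
E = -3/7 (E = 3/(-4 + ((-2 + 1)*5 + 2)) = 3/(-4 + (-1*5 + 2)) = 3/(-4 + (-5 + 2)) = 3/(-4 - 3) = 3/(-7) = 3*(-⅐) = -3/7 ≈ -0.42857)
d(K, z) = 3*K (d(K, z) = -(-3)*K = 3*K)
W(G, V) = -36 + 9*G (W(G, V) = (3*3)*G - 36 = 9*G - 36 = -36 + 9*G)
W(96, N(-3, (-5)⁴)) + 18784 = (-36 + 9*96) + 18784 = (-36 + 864) + 18784 = 828 + 18784 = 19612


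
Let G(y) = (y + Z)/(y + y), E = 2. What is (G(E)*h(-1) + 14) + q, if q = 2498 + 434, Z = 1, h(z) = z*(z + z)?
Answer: 5895/2 ≈ 2947.5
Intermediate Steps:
h(z) = 2*z² (h(z) = z*(2*z) = 2*z²)
G(y) = (1 + y)/(2*y) (G(y) = (y + 1)/(y + y) = (1 + y)/((2*y)) = (1 + y)*(1/(2*y)) = (1 + y)/(2*y))
q = 2932
(G(E)*h(-1) + 14) + q = (((½)*(1 + 2)/2)*(2*(-1)²) + 14) + 2932 = (((½)*(½)*3)*(2*1) + 14) + 2932 = ((¾)*2 + 14) + 2932 = (3/2 + 14) + 2932 = 31/2 + 2932 = 5895/2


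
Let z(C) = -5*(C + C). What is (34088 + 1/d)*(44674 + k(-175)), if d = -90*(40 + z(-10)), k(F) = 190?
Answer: 2408685344792/1575 ≈ 1.5293e+9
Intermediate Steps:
z(C) = -10*C
d = -12600 (d = -90*(40 - 10*(-10)) = -90*(40 + 100) = -90*140 = -12600)
(34088 + 1/d)*(44674 + k(-175)) = (34088 + 1/(-12600))*(44674 + 190) = (34088 - 1/12600)*44864 = (429508799/12600)*44864 = 2408685344792/1575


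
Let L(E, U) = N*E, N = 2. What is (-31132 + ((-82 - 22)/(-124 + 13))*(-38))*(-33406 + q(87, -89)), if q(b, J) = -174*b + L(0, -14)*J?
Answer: 4539000448/3 ≈ 1.5130e+9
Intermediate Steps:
L(E, U) = 2*E
q(b, J) = -174*b (q(b, J) = -174*b + (2*0)*J = -174*b + 0*J = -174*b + 0 = -174*b)
(-31132 + ((-82 - 22)/(-124 + 13))*(-38))*(-33406 + q(87, -89)) = (-31132 + ((-82 - 22)/(-124 + 13))*(-38))*(-33406 - 174*87) = (-31132 - 104/(-111)*(-38))*(-33406 - 15138) = (-31132 - 104*(-1/111)*(-38))*(-48544) = (-31132 + (104/111)*(-38))*(-48544) = (-31132 - 3952/111)*(-48544) = -3459604/111*(-48544) = 4539000448/3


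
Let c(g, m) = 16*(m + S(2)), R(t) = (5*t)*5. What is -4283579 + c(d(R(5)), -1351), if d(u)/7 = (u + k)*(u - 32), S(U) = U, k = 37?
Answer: -4305163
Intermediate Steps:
R(t) = 25*t
d(u) = 7*(-32 + u)*(37 + u) (d(u) = 7*((u + 37)*(u - 32)) = 7*((37 + u)*(-32 + u)) = 7*((-32 + u)*(37 + u)) = 7*(-32 + u)*(37 + u))
c(g, m) = 32 + 16*m (c(g, m) = 16*(m + 2) = 16*(2 + m) = 32 + 16*m)
-4283579 + c(d(R(5)), -1351) = -4283579 + (32 + 16*(-1351)) = -4283579 + (32 - 21616) = -4283579 - 21584 = -4305163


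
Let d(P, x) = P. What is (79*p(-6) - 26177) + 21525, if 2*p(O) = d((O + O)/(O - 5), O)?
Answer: -50698/11 ≈ -4608.9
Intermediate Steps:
p(O) = O/(-5 + O) (p(O) = ((O + O)/(O - 5))/2 = ((2*O)/(-5 + O))/2 = (2*O/(-5 + O))/2 = O/(-5 + O))
(79*p(-6) - 26177) + 21525 = (79*(-6/(-5 - 6)) - 26177) + 21525 = (79*(-6/(-11)) - 26177) + 21525 = (79*(-6*(-1/11)) - 26177) + 21525 = (79*(6/11) - 26177) + 21525 = (474/11 - 26177) + 21525 = -287473/11 + 21525 = -50698/11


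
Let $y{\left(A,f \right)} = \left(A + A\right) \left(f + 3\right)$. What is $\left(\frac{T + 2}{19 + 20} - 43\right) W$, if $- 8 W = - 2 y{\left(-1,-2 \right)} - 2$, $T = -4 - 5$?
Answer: $\frac{421}{39} \approx 10.795$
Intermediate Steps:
$y{\left(A,f \right)} = 2 A \left(3 + f\right)$
$T = -9$ ($T = -4 - 5 = -9$)
$W = - \frac{1}{4}$ ($W = - \frac{- 2 \cdot 2 \left(-1\right) \left(3 - 2\right) - 2}{8} = - \frac{- 2 \cdot 2 \left(-1\right) 1 - 2}{8} = - \frac{\left(-2\right) \left(-2\right) - 2}{8} = - \frac{4 - 2}{8} = \left(- \frac{1}{8}\right) 2 = - \frac{1}{4} \approx -0.25$)
$\left(\frac{T + 2}{19 + 20} - 43\right) W = \left(\frac{-9 + 2}{19 + 20} - 43\right) \left(- \frac{1}{4}\right) = \left(- \frac{7}{39} - 43\right) \left(- \frac{1}{4}\right) = \left(- \frac{1684}{39}\right) \left(- \frac{1}{4}\right) = \frac{421}{39}$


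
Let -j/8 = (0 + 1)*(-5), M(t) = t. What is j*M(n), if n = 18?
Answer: 720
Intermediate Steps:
j = 40 (j = -8*(0 + 1)*(-5) = -8*(-5) = 40)
j*M(n) = 40*18 = 720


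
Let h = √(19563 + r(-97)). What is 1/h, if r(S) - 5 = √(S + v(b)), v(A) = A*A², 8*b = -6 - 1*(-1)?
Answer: 4*√2/√(626176 + I*√99578) ≈ 0.0071487 - 1.8013e-6*I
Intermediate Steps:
b = -5/8 (b = (-6 - 1*(-1))/8 = (-6 + 1)/8 = (⅛)*(-5) = -5/8 ≈ -0.62500)
v(A) = A³
r(S) = 5 + √(-125/512 + S) (r(S) = 5 + √(S + (-5/8)³) = 5 + √(S - 125/512) = 5 + √(-125/512 + S))
h = √(19568 + I*√99578/32) (h = √(19563 + (5 + √(-250 + 1024*(-97))/32)) = √(19563 + (5 + √(-250 - 99328)/32)) = √(19563 + (5 + √(-99578)/32)) = √(19563 + (5 + (I*√99578)/32)) = √(19563 + (5 + I*√99578/32)) = √(19568 + I*√99578/32) ≈ 139.89 + 0.0352*I)
1/h = 1/(√(1252352 + 2*I*√99578)/8) = 8/√(1252352 + 2*I*√99578)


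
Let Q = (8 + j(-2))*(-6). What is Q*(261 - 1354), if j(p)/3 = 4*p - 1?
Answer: -124602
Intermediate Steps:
j(p) = -3 + 12*p (j(p) = 3*(4*p - 1) = 3*(-1 + 4*p) = -3 + 12*p)
Q = 114 (Q = (8 + (-3 + 12*(-2)))*(-6) = (8 + (-3 - 24))*(-6) = (8 - 27)*(-6) = -19*(-6) = 114)
Q*(261 - 1354) = 114*(261 - 1354) = 114*(-1093) = -124602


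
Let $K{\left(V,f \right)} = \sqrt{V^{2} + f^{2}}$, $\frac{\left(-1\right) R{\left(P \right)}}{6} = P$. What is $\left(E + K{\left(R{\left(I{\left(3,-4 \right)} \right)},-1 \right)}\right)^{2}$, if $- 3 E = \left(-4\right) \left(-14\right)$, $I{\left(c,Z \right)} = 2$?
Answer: $\frac{4441}{9} - \frac{112 \sqrt{145}}{3} \approx 43.892$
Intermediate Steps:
$R{\left(P \right)} = - 6 P$
$E = - \frac{56}{3}$ ($E = - \frac{\left(-4\right) \left(-14\right)}{3} = \left(- \frac{1}{3}\right) 56 = - \frac{56}{3} \approx -18.667$)
$\left(E + K{\left(R{\left(I{\left(3,-4 \right)} \right)},-1 \right)}\right)^{2} = \left(- \frac{56}{3} + \sqrt{\left(\left(-6\right) 2\right)^{2} + \left(-1\right)^{2}}\right)^{2} = \left(- \frac{56}{3} + \sqrt{\left(-12\right)^{2} + 1}\right)^{2} = \left(- \frac{56}{3} + \sqrt{144 + 1}\right)^{2} = \left(- \frac{56}{3} + \sqrt{145}\right)^{2}$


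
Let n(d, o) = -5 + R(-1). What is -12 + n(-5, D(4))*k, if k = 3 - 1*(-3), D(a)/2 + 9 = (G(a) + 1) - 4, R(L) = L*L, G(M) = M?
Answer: -36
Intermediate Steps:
R(L) = L**2
D(a) = -24 + 2*a (D(a) = -18 + 2*((a + 1) - 4) = -18 + 2*((1 + a) - 4) = -18 + 2*(-3 + a) = -18 + (-6 + 2*a) = -24 + 2*a)
n(d, o) = -4 (n(d, o) = -5 + (-1)**2 = -5 + 1 = -4)
k = 6 (k = 3 + 3 = 6)
-12 + n(-5, D(4))*k = -12 - 4*6 = -12 - 24 = -36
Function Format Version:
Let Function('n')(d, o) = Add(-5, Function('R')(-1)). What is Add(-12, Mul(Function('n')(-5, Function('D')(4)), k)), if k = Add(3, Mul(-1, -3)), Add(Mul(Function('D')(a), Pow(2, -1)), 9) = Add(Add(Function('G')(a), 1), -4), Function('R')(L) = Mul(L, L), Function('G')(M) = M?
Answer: -36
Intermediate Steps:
Function('R')(L) = Pow(L, 2)
Function('D')(a) = Add(-24, Mul(2, a)) (Function('D')(a) = Add(-18, Mul(2, Add(Add(a, 1), -4))) = Add(-18, Mul(2, Add(Add(1, a), -4))) = Add(-18, Mul(2, Add(-3, a))) = Add(-18, Add(-6, Mul(2, a))) = Add(-24, Mul(2, a)))
Function('n')(d, o) = -4 (Function('n')(d, o) = Add(-5, Pow(-1, 2)) = Add(-5, 1) = -4)
k = 6 (k = Add(3, 3) = 6)
Add(-12, Mul(Function('n')(-5, Function('D')(4)), k)) = Add(-12, Mul(-4, 6)) = Add(-12, -24) = -36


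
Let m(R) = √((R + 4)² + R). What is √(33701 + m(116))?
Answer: √(33701 + 2*√3629) ≈ 183.91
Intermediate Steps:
m(R) = √(R + (4 + R)²) (m(R) = √((4 + R)² + R) = √(R + (4 + R)²))
√(33701 + m(116)) = √(33701 + √(116 + (4 + 116)²)) = √(33701 + √(116 + 120²)) = √(33701 + √(116 + 14400)) = √(33701 + √14516) = √(33701 + 2*√3629)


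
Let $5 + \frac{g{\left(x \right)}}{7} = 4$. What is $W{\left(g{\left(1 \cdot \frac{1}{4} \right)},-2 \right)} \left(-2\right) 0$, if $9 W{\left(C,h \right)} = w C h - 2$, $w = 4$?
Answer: $0$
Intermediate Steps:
$g{\left(x \right)} = -7$ ($g{\left(x \right)} = -35 + 7 \cdot 4 = -35 + 28 = -7$)
$W{\left(C,h \right)} = - \frac{2}{9} + \frac{4 C h}{9}$ ($W{\left(C,h \right)} = \frac{4 C h - 2}{9} = \frac{-2 + 4 C h}{9} = - \frac{2}{9} + \frac{4 C h}{9}$)
$W{\left(g{\left(1 \cdot \frac{1}{4} \right)},-2 \right)} \left(-2\right) 0 = \left(- \frac{2}{9} + \frac{4}{9} \left(-7\right) \left(-2\right)\right) \left(-2\right) 0 = \left(- \frac{2}{9} + \frac{56}{9}\right) \left(-2\right) 0 = 6 \left(-2\right) 0 = \left(-12\right) 0 = 0$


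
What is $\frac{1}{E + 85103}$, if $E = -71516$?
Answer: $\frac{1}{13587} \approx 7.36 \cdot 10^{-5}$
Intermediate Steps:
$\frac{1}{E + 85103} = \frac{1}{-71516 + 85103} = \frac{1}{13587}$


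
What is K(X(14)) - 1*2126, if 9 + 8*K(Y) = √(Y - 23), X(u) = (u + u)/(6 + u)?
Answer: -17017/8 + 3*I*√15/20 ≈ -2127.1 + 0.58095*I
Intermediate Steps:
X(u) = 2*u/(6 + u) (X(u) = (2*u)/(6 + u) = 2*u/(6 + u))
K(Y) = -9/8 + √(-23 + Y)/8 (K(Y) = -9/8 + √(Y - 23)/8 = -9/8 + √(-23 + Y)/8)
K(X(14)) - 1*2126 = (-9/8 + √(-23 + 2*14/(6 + 14))/8) - 1*2126 = (-9/8 + √(-23 + 2*14/20)/8) - 2126 = (-9/8 + √(-23 + 2*14*(1/20))/8) - 2126 = (-9/8 + √(-23 + 7/5)/8) - 2126 = (-9/8 + √(-108/5)/8) - 2126 = (-9/8 + (6*I*√15/5)/8) - 2126 = (-9/8 + 3*I*√15/20) - 2126 = -17017/8 + 3*I*√15/20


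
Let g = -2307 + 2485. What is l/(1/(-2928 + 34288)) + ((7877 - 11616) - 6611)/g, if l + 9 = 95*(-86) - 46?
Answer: -22956309175/89 ≈ -2.5794e+8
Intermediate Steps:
g = 178
l = -8225 (l = -9 + (95*(-86) - 46) = -9 + (-8170 - 46) = -9 - 8216 = -8225)
l/(1/(-2928 + 34288)) + ((7877 - 11616) - 6611)/g = -8225/(1/(-2928 + 34288)) + ((7877 - 11616) - 6611)/178 = -8225/(1/31360) + (-3739 - 6611)*(1/178) = -8225/1/31360 - 10350*1/178 = -8225*31360 - 5175/89 = -257936000 - 5175/89 = -22956309175/89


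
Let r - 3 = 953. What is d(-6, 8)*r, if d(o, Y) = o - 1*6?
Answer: -11472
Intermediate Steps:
r = 956 (r = 3 + 953 = 956)
d(o, Y) = -6 + o (d(o, Y) = o - 6 = -6 + o)
d(-6, 8)*r = (-6 - 6)*956 = -12*956 = -11472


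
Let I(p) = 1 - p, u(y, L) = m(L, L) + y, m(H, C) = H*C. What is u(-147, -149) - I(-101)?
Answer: 21952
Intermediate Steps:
m(H, C) = C*H
u(y, L) = y + L**2 (u(y, L) = L*L + y = L**2 + y = y + L**2)
u(-147, -149) - I(-101) = (-147 + (-149)**2) - (1 - 1*(-101)) = (-147 + 22201) - (1 + 101) = 22054 - 1*102 = 22054 - 102 = 21952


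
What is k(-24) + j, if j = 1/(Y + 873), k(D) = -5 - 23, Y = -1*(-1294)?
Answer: -60675/2167 ≈ -28.000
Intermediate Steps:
Y = 1294
k(D) = -28
j = 1/2167 (j = 1/(1294 + 873) = 1/2167 ≈ 0.00046147)
k(-24) + j = -28 + 1/2167 = -60675/2167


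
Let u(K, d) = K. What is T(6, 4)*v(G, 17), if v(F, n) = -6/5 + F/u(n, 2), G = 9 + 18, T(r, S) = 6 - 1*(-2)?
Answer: 264/85 ≈ 3.1059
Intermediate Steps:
T(r, S) = 8 (T(r, S) = 6 + 2 = 8)
G = 27
v(F, n) = -6/5 + F/n
T(6, 4)*v(G, 17) = 8*(-6/5 + 27/17) = 8*(33/85) = 264/85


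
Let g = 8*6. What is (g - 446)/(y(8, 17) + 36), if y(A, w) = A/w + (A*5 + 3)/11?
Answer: -74426/7551 ≈ -9.8564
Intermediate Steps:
g = 48
y(A, w) = 3/11 + 5*A/11 + A/w (y(A, w) = A/w + (5*A + 3)*(1/11) = A/w + (3 + 5*A)*(1/11) = A/w + (3/11 + 5*A/11) = 3/11 + 5*A/11 + A/w)
(g - 446)/(y(8, 17) + 36) = (48 - 446)/((8 + (1/11)*17*(3 + 5*8))/17 + 36) = -398/((8 + (1/11)*17*(3 + 40))/17 + 36) = -398/((8 + (1/11)*17*43)/17 + 36) = -398/((8 + 731/11)/17 + 36) = -398/((1/17)*(819/11) + 36) = -398/(819/187 + 36) = -398/7551/187 = -398*187/7551 = -74426/7551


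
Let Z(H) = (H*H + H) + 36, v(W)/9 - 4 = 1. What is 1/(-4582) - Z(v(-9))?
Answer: -9649693/4582 ≈ -2106.0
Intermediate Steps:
v(W) = 45 (v(W) = 36 + 9*1 = 36 + 9 = 45)
Z(H) = 36 + H + H² (Z(H) = (H² + H) + 36 = (H + H²) + 36 = 36 + H + H²)
1/(-4582) - Z(v(-9)) = 1/(-4582) - (36 + 45 + 45²) = -1/4582 - (36 + 45 + 2025) = -1/4582 - 1*2106 = -1/4582 - 2106 = -9649693/4582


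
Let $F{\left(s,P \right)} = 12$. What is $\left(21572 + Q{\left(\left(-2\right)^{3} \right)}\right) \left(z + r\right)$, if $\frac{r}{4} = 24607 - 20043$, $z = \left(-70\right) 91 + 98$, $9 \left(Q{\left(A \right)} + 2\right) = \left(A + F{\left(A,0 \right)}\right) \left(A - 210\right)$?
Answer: $\frac{2316003872}{9} \approx 2.5733 \cdot 10^{8}$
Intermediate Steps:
$Q{\left(A \right)} = -2 + \frac{\left(-210 + A\right) \left(12 + A\right)}{9}$ ($Q{\left(A \right)} = -2 + \frac{\left(A + 12\right) \left(A - 210\right)}{9} = -2 + \frac{\left(12 + A\right) \left(-210 + A\right)}{9} = -2 + \frac{\left(-210 + A\right) \left(12 + A\right)}{9}$)
$z = -6272$ ($z = -6370 + 98 = -6272$)
$r = 18256$ ($r = 4 \left(24607 - 20043\right) = 4 \cdot 4564 = 18256$)
$\left(21572 + Q{\left(\left(-2\right)^{3} \right)}\right) \left(z + r\right) = \left(21572 - \left(282 - 176 - \frac{64}{9}\right)\right) \left(-6272 + 18256\right) = \left(21572 - \left(106 - \frac{64}{9}\right)\right) 11984 = \left(21572 + \left(-282 + 176 + \frac{1}{9} \cdot 64\right)\right) 11984 = \left(21572 + \left(-282 + 176 + \frac{64}{9}\right)\right) 11984 = \left(21572 - \frac{890}{9}\right) 11984 = \frac{193258}{9} \cdot 11984 = \frac{2316003872}{9}$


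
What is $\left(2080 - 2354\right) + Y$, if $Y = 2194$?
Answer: $1920$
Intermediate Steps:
$\left(2080 - 2354\right) + Y = \left(2080 - 2354\right) + 2194 = -274 + 2194 = 1920$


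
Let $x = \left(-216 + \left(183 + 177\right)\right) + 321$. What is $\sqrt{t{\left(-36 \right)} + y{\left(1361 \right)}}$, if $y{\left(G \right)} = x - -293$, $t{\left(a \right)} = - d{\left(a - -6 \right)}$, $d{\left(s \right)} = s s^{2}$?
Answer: $\sqrt{27758} \approx 166.61$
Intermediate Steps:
$x = 465$ ($x = \left(-216 + 360\right) + 321 = 144 + 321 = 465$)
$d{\left(s \right)} = s^{3}$
$t{\left(a \right)} = - \left(6 + a\right)^{3}$ ($t{\left(a \right)} = - \left(a - -6\right)^{3} = - \left(a + 6\right)^{3} = - \left(6 + a\right)^{3}$)
$y{\left(G \right)} = 758$ ($y{\left(G \right)} = 465 - -293 = 465 + 293 = 758$)
$\sqrt{t{\left(-36 \right)} + y{\left(1361 \right)}} = \sqrt{- \left(6 - 36\right)^{3} + 758} = \sqrt{- \left(-30\right)^{3} + 758} = \sqrt{\left(-1\right) \left(-27000\right) + 758} = \sqrt{27000 + 758} = \sqrt{27758}$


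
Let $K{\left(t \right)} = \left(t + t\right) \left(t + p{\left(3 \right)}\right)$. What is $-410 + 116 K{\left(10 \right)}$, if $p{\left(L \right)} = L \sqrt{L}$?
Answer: $22790 + 6960 \sqrt{3} \approx 34845.0$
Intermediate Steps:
$p{\left(L \right)} = L^{\frac{3}{2}}$
$K{\left(t \right)} = 2 t \left(t + 3 \sqrt{3}\right)$ ($K{\left(t \right)} = \left(t + t\right) \left(t + 3^{\frac{3}{2}}\right) = 2 t \left(t + 3 \sqrt{3}\right)$)
$-410 + 116 K{\left(10 \right)} = -410 + 116 \cdot 2 \cdot 10 \left(10 + 3 \sqrt{3}\right) = -410 + 116 \left(200 + 60 \sqrt{3}\right) = -410 + \left(23200 + 6960 \sqrt{3}\right) = 22790 + 6960 \sqrt{3}$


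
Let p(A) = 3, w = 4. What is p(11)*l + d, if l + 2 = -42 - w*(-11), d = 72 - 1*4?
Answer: 68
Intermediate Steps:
d = 68 (d = 72 - 4 = 68)
l = 0 (l = -2 + (-42 - 4*(-11)) = -2 + (-42 - 1*(-44)) = -2 + (-42 + 44) = -2 + 2 = 0)
p(11)*l + d = 3*0 + 68 = 0 + 68 = 68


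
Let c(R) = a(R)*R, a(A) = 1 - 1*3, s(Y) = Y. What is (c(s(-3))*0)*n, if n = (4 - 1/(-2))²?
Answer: 0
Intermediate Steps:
a(A) = -2 (a(A) = 1 - 3 = -2)
c(R) = -2*R
n = 81/4 (n = (4 - 1*(-½))² = (4 + ½)² = (9/2)² = 81/4 ≈ 20.250)
(c(s(-3))*0)*n = (-2*(-3)*0)*(81/4) = (6*0)*(81/4) = 0*(81/4) = 0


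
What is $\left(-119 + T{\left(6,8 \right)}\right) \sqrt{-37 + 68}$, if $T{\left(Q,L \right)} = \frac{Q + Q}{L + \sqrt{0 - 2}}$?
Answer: $\frac{- 119 \sqrt{62} + 940 i \sqrt{31}}{\sqrt{2} - 8 i} \approx -654.47 - 1.4316 i$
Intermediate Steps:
$T{\left(Q,L \right)} = \frac{2 Q}{L + i \sqrt{2}}$ ($T{\left(Q,L \right)} = \frac{2 Q}{L + \sqrt{-2}} = \frac{2 Q}{L + i \sqrt{2}}$)
$\left(-119 + T{\left(6,8 \right)}\right) \sqrt{-37 + 68} = \left(-119 + 2 \cdot 6 \frac{1}{8 + i \sqrt{2}}\right) \sqrt{-37 + 68} = \left(-119 + \frac{12}{8 + i \sqrt{2}}\right) \sqrt{31} = \sqrt{31} \left(-119 + \frac{12}{8 + i \sqrt{2}}\right)$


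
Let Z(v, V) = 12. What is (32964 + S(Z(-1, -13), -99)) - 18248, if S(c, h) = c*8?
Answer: 14812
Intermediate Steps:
S(c, h) = 8*c
(32964 + S(Z(-1, -13), -99)) - 18248 = (32964 + 8*12) - 18248 = (32964 + 96) - 18248 = 33060 - 18248 = 14812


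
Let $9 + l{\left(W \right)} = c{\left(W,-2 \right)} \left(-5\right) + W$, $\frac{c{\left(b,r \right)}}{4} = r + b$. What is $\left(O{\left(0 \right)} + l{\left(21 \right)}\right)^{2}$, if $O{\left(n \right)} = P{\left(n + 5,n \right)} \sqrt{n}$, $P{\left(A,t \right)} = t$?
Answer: $135424$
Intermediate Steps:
$O{\left(n \right)} = n^{\frac{3}{2}}$ ($O{\left(n \right)} = n \sqrt{n} = n^{\frac{3}{2}}$)
$c{\left(b,r \right)} = 4 b + 4 r$ ($c{\left(b,r \right)} = 4 \left(r + b\right) = 4 \left(b + r\right) = 4 b + 4 r$)
$l{\left(W \right)} = 31 - 19 W$ ($l{\left(W \right)} = -9 + \left(\left(4 W + 4 \left(-2\right)\right) \left(-5\right) + W\right) = -9 + \left(\left(4 W - 8\right) \left(-5\right) + W\right) = -9 + \left(\left(-8 + 4 W\right) \left(-5\right) + W\right) = -9 - \left(-40 + 19 W\right) = 31 - 19 W$)
$\left(O{\left(0 \right)} + l{\left(21 \right)}\right)^{2} = \left(0^{\frac{3}{2}} + \left(31 - 399\right)\right)^{2} = \left(0 + \left(31 - 399\right)\right)^{2} = \left(0 - 368\right)^{2} = \left(-368\right)^{2} = 135424$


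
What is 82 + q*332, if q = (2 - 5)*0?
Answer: 82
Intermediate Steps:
q = 0 (q = -3*0 = 0)
82 + q*332 = 82 + 0*332 = 82 + 0 = 82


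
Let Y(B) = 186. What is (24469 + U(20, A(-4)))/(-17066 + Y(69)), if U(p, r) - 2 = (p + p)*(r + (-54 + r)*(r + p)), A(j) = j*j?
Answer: 29609/16880 ≈ 1.7541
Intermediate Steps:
A(j) = j**2
U(p, r) = 2 + 2*p*(r + (-54 + r)*(p + r)) (U(p, r) = 2 + (p + p)*(r + (-54 + r)*(r + p)) = 2 + (2*p)*(r + (-54 + r)*(p + r)) = 2 + 2*p*(r + (-54 + r)*(p + r)))
(24469 + U(20, A(-4)))/(-17066 + Y(69)) = (24469 + (2 - 108*20**2 - 106*20*(-4)**2 + 2*20*((-4)**2)**2 + 2*(-4)**2*20**2))/(-17066 + 186) = (24469 + (2 - 108*400 - 106*20*16 + 2*20*16**2 + 2*16*400))/(-16880) = (24469 + (2 - 43200 - 33920 + 2*20*256 + 12800))*(-1/16880) = (24469 + (2 - 43200 - 33920 + 10240 + 12800))*(-1/16880) = (24469 - 54078)*(-1/16880) = -29609*(-1/16880) = 29609/16880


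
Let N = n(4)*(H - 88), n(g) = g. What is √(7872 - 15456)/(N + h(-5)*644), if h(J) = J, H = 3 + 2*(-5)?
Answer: -I*√474/900 ≈ -0.024191*I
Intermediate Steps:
H = -7 (H = 3 - 10 = -7)
N = -380 (N = 4*(-7 - 88) = 4*(-95) = -380)
√(7872 - 15456)/(N + h(-5)*644) = √(7872 - 15456)/(-380 - 5*644) = √(-7584)/(-380 - 3220) = (4*I*√474)/(-3600) = (4*I*√474)*(-1/3600) = -I*√474/900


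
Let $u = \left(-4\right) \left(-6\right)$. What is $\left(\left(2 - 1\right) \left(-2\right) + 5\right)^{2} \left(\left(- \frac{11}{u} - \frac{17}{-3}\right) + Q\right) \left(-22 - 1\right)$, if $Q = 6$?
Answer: $- \frac{18561}{8} \approx -2320.1$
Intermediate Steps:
$u = 24$
$\left(\left(2 - 1\right) \left(-2\right) + 5\right)^{2} \left(\left(- \frac{11}{u} - \frac{17}{-3}\right) + Q\right) \left(-22 - 1\right) = \left(\left(2 - 1\right) \left(-2\right) + 5\right)^{2} \left(\left(- \frac{11}{24} - \frac{17}{-3}\right) + 6\right) \left(-22 - 1\right) = \left(1 \left(-2\right) + 5\right)^{2} \left(\left(\left(-11\right) \frac{1}{24} - - \frac{17}{3}\right) + 6\right) \left(-23\right) = \left(-2 + 5\right)^{2} \left(\left(- \frac{11}{24} + \frac{17}{3}\right) + 6\right) \left(-23\right) = 3^{2} \left(\frac{125}{24} + 6\right) \left(-23\right) = 9 \cdot \frac{269}{24} \left(-23\right) = 9 \left(- \frac{6187}{24}\right) = - \frac{18561}{8}$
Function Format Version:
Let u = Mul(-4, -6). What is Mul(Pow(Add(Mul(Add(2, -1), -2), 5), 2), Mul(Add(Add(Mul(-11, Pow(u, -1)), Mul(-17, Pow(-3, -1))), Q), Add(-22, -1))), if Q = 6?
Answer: Rational(-18561, 8) ≈ -2320.1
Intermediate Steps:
u = 24
Mul(Pow(Add(Mul(Add(2, -1), -2), 5), 2), Mul(Add(Add(Mul(-11, Pow(u, -1)), Mul(-17, Pow(-3, -1))), Q), Add(-22, -1))) = Mul(Pow(Add(Mul(Add(2, -1), -2), 5), 2), Mul(Add(Add(Mul(-11, Pow(24, -1)), Mul(-17, Pow(-3, -1))), 6), Add(-22, -1))) = Mul(Pow(Add(Mul(1, -2), 5), 2), Mul(Add(Add(Mul(-11, Rational(1, 24)), Mul(-17, Rational(-1, 3))), 6), -23)) = Mul(Pow(Add(-2, 5), 2), Mul(Add(Add(Rational(-11, 24), Rational(17, 3)), 6), -23)) = Mul(Pow(3, 2), Mul(Add(Rational(125, 24), 6), -23)) = Mul(9, Mul(Rational(269, 24), -23)) = Mul(9, Rational(-6187, 24)) = Rational(-18561, 8)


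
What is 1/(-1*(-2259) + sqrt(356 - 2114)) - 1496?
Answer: (-1496*sqrt(1758) + 3379463*I)/(sqrt(1758) - 2259*I) ≈ -1496.0 - 8.2254e-6*I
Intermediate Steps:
1/(-1*(-2259) + sqrt(356 - 2114)) - 1496 = 1/(2259 + sqrt(-1758)) - 1496 = 1/(2259 + I*sqrt(1758)) - 1496 = -1496 + 1/(2259 + I*sqrt(1758))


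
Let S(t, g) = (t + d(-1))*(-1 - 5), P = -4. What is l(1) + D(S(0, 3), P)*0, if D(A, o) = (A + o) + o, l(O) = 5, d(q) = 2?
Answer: 5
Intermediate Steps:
S(t, g) = -12 - 6*t (S(t, g) = (t + 2)*(-1 - 5) = (2 + t)*(-6) = -12 - 6*t)
D(A, o) = A + 2*o
l(1) + D(S(0, 3), P)*0 = 5 + ((-12 - 6*0) + 2*(-4))*0 = 5 + ((-12 + 0) - 8)*0 = 5 + (-12 - 8)*0 = 5 - 20*0 = 5 + 0 = 5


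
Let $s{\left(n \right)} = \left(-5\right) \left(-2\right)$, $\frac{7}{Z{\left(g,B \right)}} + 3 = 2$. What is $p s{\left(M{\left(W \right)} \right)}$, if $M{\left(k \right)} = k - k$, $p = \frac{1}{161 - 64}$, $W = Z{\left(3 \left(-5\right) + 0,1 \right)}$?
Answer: $\frac{10}{97} \approx 0.10309$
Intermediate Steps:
$Z{\left(g,B \right)} = -7$ ($Z{\left(g,B \right)} = \frac{7}{-3 + 2} = \frac{7}{-1} = 7 \left(-1\right) = -7$)
$W = -7$
$p = \frac{1}{97} \approx 0.010309$
$M{\left(k \right)} = 0$
$s{\left(n \right)} = 10$
$p s{\left(M{\left(W \right)} \right)} = \frac{1}{97} \cdot 10 = \frac{10}{97}$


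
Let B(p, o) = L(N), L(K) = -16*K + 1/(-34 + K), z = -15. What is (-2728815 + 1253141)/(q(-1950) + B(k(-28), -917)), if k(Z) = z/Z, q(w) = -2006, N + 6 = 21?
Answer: 28037806/42675 ≈ 657.01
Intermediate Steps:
N = 15 (N = -6 + 21 = 15)
k(Z) = -15/Z
L(K) = 1/(-34 + K) - 16*K
B(p, o) = -4561/19 (B(p, o) = (1 - 16*15² + 544*15)/(-34 + 15) = (1 - 16*225 + 8160)/(-19) = -(1 - 3600 + 8160)/19 = -1/19*4561 = -4561/19)
(-2728815 + 1253141)/(q(-1950) + B(k(-28), -917)) = (-2728815 + 1253141)/(-2006 - 4561/19) = -1475674/(-42675/19) = -1475674*(-19/42675) = 28037806/42675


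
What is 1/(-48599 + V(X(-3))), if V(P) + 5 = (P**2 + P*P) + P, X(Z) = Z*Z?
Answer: -1/48433 ≈ -2.0647e-5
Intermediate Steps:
X(Z) = Z**2
V(P) = -5 + P + 2*P**2 (V(P) = -5 + ((P**2 + P*P) + P) = -5 + ((P**2 + P**2) + P) = -5 + (2*P**2 + P) = -5 + (P + 2*P**2) = -5 + P + 2*P**2)
1/(-48599 + V(X(-3))) = 1/(-48599 + (-5 + (-3)**2 + 2*((-3)**2)**2)) = 1/(-48599 + (-5 + 9 + 2*9**2)) = 1/(-48599 + (-5 + 9 + 2*81)) = 1/(-48599 + (-5 + 9 + 162)) = 1/(-48599 + 166) = 1/(-48433) = -1/48433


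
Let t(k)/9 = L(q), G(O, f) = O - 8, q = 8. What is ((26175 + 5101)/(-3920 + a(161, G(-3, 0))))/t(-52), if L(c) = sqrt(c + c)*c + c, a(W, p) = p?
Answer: -7819/353790 ≈ -0.022101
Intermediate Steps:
G(O, f) = -8 + O
L(c) = c + sqrt(2)*c**(3/2) (L(c) = sqrt(2*c)*c + c = (sqrt(2)*sqrt(c))*c + c = sqrt(2)*c**(3/2) + c = c + sqrt(2)*c**(3/2))
t(k) = 360 (t(k) = 9*(8 + sqrt(2)*8**(3/2)) = 9*(8 + sqrt(2)*(16*sqrt(2))) = 9*(8 + 32) = 9*40 = 360)
((26175 + 5101)/(-3920 + a(161, G(-3, 0))))/t(-52) = ((26175 + 5101)/(-3920 + (-8 - 3)))/360 = (31276/(-3920 - 11))*(1/360) = (31276/(-3931))*(1/360) = (31276*(-1/3931))*(1/360) = -31276/3931*1/360 = -7819/353790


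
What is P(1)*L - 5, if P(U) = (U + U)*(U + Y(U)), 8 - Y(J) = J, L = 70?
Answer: 1115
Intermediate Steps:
Y(J) = 8 - J
P(U) = 16*U (P(U) = (U + U)*(U + (8 - U)) = (2*U)*8 = 16*U)
P(1)*L - 5 = (16*1)*70 - 5 = 16*70 - 5 = 1120 - 5 = 1115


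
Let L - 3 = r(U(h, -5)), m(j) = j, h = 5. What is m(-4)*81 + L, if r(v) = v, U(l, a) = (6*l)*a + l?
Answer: -466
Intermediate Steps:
U(l, a) = l + 6*a*l (U(l, a) = 6*a*l + l = l + 6*a*l)
L = -142 (L = 3 + 5*(1 + 6*(-5)) = 3 + 5*(1 - 30) = 3 + 5*(-29) = 3 - 145 = -142)
m(-4)*81 + L = -4*81 - 142 = -324 - 142 = -466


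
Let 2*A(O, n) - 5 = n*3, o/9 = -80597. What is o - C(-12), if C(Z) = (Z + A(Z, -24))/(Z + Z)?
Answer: -34817995/48 ≈ -7.2538e+5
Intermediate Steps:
o = -725373 (o = 9*(-80597) = -725373)
A(O, n) = 5/2 + 3*n/2 (A(O, n) = 5/2 + (n*3)/2 = 5/2 + (3*n)/2 = 5/2 + 3*n/2)
C(Z) = (-67/2 + Z)/(2*Z) (C(Z) = (Z + (5/2 + (3/2)*(-24)))/(Z + Z) = (Z + (5/2 - 36))/((2*Z)) = (Z - 67/2)*(1/(2*Z)) = (-67/2 + Z)*(1/(2*Z)) = (-67/2 + Z)/(2*Z))
o - C(-12) = -725373 - (-67 + 2*(-12))/(4*(-12)) = -725373 - (-1)*(-67 - 24)/(4*12) = -725373 - (-1)*(-91)/(4*12) = -725373 - 1*91/48 = -725373 - 91/48 = -34817995/48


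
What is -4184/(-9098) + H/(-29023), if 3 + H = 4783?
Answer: 38971896/132025627 ≈ 0.29518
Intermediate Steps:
H = 4780 (H = -3 + 4783 = 4780)
-4184/(-9098) + H/(-29023) = -4184/(-9098) + 4780/(-29023) = -4184*(-1/9098) + 4780*(-1/29023) = 2092/4549 - 4780/29023 = 38971896/132025627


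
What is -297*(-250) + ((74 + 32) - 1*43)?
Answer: 74313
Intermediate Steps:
-297*(-250) + ((74 + 32) - 1*43) = 74250 + (106 - 43) = 74250 + 63 = 74313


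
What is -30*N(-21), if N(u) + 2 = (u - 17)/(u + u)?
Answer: 230/7 ≈ 32.857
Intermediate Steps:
N(u) = -2 + (-17 + u)/(2*u) (N(u) = -2 + (u - 17)/(u + u) = -2 + (-17 + u)/((2*u)) = -2 + (-17 + u)*(1/(2*u)) = -2 + (-17 + u)/(2*u))
-30*N(-21) = -15*(-17 - 3*(-21))/(-21) = -15*(-1)*(-17 + 63)/21 = -15*(-1)*46/21 = -30*(-23/21) = 230/7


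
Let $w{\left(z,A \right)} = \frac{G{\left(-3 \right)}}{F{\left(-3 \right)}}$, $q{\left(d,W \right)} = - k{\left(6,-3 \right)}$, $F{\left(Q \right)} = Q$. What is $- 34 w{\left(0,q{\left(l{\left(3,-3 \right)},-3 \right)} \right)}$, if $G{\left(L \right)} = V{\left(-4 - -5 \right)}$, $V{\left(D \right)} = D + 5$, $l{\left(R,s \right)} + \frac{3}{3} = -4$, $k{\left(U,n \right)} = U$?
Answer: $68$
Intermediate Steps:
$l{\left(R,s \right)} = -5$ ($l{\left(R,s \right)} = -1 - 4 = -5$)
$V{\left(D \right)} = 5 + D$
$G{\left(L \right)} = 6$ ($G{\left(L \right)} = 5 - -1 = 5 + \left(-4 + 5\right) = 5 + 1 = 6$)
$q{\left(d,W \right)} = -6$ ($q{\left(d,W \right)} = \left(-1\right) 6 = -6$)
$w{\left(z,A \right)} = -2$ ($w{\left(z,A \right)} = \frac{6}{-3} = 6 \left(- \frac{1}{3}\right) = -2$)
$- 34 w{\left(0,q{\left(l{\left(3,-3 \right)},-3 \right)} \right)} = \left(-34\right) \left(-2\right) = 68$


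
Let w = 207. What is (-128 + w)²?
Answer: 6241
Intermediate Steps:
(-128 + w)² = (-128 + 207)² = 79² = 6241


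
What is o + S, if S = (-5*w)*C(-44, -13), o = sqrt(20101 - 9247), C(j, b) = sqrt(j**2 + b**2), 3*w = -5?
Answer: 9*sqrt(134) + 25*sqrt(2105)/3 ≈ 486.52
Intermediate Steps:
w = -5/3 (w = (1/3)*(-5) = -5/3 ≈ -1.6667)
C(j, b) = sqrt(b**2 + j**2)
o = 9*sqrt(134) (o = sqrt(10854) = 9*sqrt(134) ≈ 104.18)
S = 25*sqrt(2105)/3 (S = (-5*(-5/3))*sqrt((-13)**2 + (-44)**2) = 25*sqrt(169 + 1936)/3 = 25*sqrt(2105)/3 ≈ 382.34)
o + S = 9*sqrt(134) + 25*sqrt(2105)/3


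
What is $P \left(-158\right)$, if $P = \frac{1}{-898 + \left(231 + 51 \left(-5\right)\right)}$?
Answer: $\frac{79}{461} \approx 0.17137$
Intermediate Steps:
$P = - \frac{1}{922}$ ($P = \frac{1}{-898 + \left(231 - 255\right)} = \frac{1}{-898 - 24} = \frac{1}{-922} = - \frac{1}{922} \approx -0.0010846$)
$P \left(-158\right) = \left(- \frac{1}{922}\right) \left(-158\right) = \frac{79}{461}$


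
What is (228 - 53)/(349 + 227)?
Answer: 175/576 ≈ 0.30382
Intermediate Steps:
(228 - 53)/(349 + 227) = 175/576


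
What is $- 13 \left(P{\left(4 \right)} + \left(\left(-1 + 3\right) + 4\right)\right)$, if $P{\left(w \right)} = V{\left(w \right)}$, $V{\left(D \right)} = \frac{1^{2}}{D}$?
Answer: $- \frac{325}{4} \approx -81.25$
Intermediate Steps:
$V{\left(D \right)} = \frac{1}{D}$ ($V{\left(D \right)} = 1 \frac{1}{D} = \frac{1}{D}$)
$P{\left(w \right)} = \frac{1}{w}$
$- 13 \left(P{\left(4 \right)} + \left(\left(-1 + 3\right) + 4\right)\right) = - 13 \left(\frac{1}{4} + \left(\left(-1 + 3\right) + 4\right)\right) = - 13 \left(\frac{1}{4} + \left(2 + 4\right)\right) = - 13 \left(\frac{1}{4} + 6\right) = \left(-13\right) \frac{25}{4} = - \frac{325}{4}$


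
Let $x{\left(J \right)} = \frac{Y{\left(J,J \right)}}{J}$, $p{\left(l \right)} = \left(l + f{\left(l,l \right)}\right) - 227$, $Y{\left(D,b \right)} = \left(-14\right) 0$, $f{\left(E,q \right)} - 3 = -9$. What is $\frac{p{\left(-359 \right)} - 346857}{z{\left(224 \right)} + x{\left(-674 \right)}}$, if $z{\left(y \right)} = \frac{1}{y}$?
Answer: $-77828576$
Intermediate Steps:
$f{\left(E,q \right)} = -6$ ($f{\left(E,q \right)} = 3 - 9 = -6$)
$Y{\left(D,b \right)} = 0$
$p{\left(l \right)} = -233 + l$ ($p{\left(l \right)} = \left(l - 6\right) - 227 = \left(-6 + l\right) - 227 = -233 + l$)
$x{\left(J \right)} = 0$ ($x{\left(J \right)} = \frac{0}{J} = 0$)
$\frac{p{\left(-359 \right)} - 346857}{z{\left(224 \right)} + x{\left(-674 \right)}} = \frac{\left(-233 - 359\right) - 346857}{\frac{1}{224} + 0} = \frac{-592 - 346857}{\frac{1}{224} + 0} = - 347449 \frac{1}{\frac{1}{224}} = \left(-347449\right) 224 = -77828576$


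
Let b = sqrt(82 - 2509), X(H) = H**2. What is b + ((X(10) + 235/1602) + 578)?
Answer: 1086391/1602 + I*sqrt(2427) ≈ 678.15 + 49.265*I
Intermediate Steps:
b = I*sqrt(2427) (b = sqrt(-2427) = I*sqrt(2427) ≈ 49.265*I)
b + ((X(10) + 235/1602) + 578) = I*sqrt(2427) + ((10**2 + 235/1602) + 578) = I*sqrt(2427) + ((100 + 235*(1/1602)) + 578) = I*sqrt(2427) + ((100 + 235/1602) + 578) = I*sqrt(2427) + (160435/1602 + 578) = I*sqrt(2427) + 1086391/1602 = 1086391/1602 + I*sqrt(2427)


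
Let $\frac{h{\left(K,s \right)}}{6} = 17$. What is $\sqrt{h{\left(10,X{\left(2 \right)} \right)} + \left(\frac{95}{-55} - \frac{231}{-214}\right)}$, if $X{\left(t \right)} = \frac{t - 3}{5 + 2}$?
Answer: $\frac{\sqrt{561624382}}{2354} \approx 10.067$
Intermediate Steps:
$X{\left(t \right)} = - \frac{3}{7} + \frac{t}{7}$ ($X{\left(t \right)} = \frac{-3 + t}{7} = \left(-3 + t\right) \frac{1}{7} = - \frac{3}{7} + \frac{t}{7}$)
$h{\left(K,s \right)} = 102$ ($h{\left(K,s \right)} = 6 \cdot 17 = 102$)
$\sqrt{h{\left(10,X{\left(2 \right)} \right)} + \left(\frac{95}{-55} - \frac{231}{-214}\right)} = \sqrt{102 + \left(\frac{95}{-55} - \frac{231}{-214}\right)} = \sqrt{102 + \left(95 \left(- \frac{1}{55}\right) - - \frac{231}{214}\right)} = \sqrt{102 + \left(- \frac{19}{11} + \frac{231}{214}\right)} = \sqrt{102 - \frac{1525}{2354}} = \sqrt{\frac{238583}{2354}} = \frac{\sqrt{561624382}}{2354}$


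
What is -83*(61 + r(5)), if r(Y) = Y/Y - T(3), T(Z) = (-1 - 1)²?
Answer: -4814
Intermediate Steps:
T(Z) = 4 (T(Z) = (-2)² = 4)
r(Y) = -3 (r(Y) = Y/Y - 1*4 = 1 - 4 = -3)
-83*(61 + r(5)) = -83*(61 - 3) = -83*58 = -4814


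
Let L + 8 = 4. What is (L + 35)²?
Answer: 961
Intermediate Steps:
L = -4 (L = -8 + 4 = -4)
(L + 35)² = (-4 + 35)² = 31² = 961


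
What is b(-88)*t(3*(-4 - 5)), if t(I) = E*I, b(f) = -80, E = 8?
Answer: 17280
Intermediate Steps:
t(I) = 8*I
b(-88)*t(3*(-4 - 5)) = -640*3*(-4 - 5) = -640*3*(-9) = -640*(-27) = -80*(-216) = 17280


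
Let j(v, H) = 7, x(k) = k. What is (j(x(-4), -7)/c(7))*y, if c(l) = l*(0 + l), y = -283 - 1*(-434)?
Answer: 151/7 ≈ 21.571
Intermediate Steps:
y = 151 (y = -283 + 434 = 151)
c(l) = l² (c(l) = l*l = l²)
(j(x(-4), -7)/c(7))*y = (7/(7²))*151 = (7/49)*151 = (7*(1/49))*151 = (⅐)*151 = 151/7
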